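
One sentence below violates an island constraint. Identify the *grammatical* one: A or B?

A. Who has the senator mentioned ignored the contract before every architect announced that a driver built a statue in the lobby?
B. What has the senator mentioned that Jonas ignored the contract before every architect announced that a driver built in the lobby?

A

In B, the wh-phrase is extracted from inside an adjunct island (introduced by "before"), which blocks movement.
In A, the extraction path crosses only that-complement boundaries, which are transparent.
So A is grammatical.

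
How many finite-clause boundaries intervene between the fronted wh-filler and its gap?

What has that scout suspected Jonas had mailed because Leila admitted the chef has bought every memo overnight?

"what" is extracted from the object of "mailed".
Boundaries crossed, outermost first: [Ø] — 1 in total.

1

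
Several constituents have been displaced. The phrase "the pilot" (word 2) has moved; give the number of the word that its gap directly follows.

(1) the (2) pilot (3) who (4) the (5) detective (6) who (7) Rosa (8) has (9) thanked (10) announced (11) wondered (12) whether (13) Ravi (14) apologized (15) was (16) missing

The displaced element is "the pilot" (word 2).
It is linked across 1 clause boundary (Ø).
It functions as the subject of "wondered", so the gap sits immediately after word 10 ("announced").
Base order: The detective who Rosa has thanked announced that the pilot wondered whether Ravi apologized.

10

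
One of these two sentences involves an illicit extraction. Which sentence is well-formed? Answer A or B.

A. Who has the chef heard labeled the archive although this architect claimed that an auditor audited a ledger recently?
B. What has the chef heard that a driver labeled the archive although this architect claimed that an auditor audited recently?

A

In B, the wh-phrase is extracted from inside an adjunct island (introduced by "although"), which blocks movement.
In A, the extraction path crosses only that-complement boundaries, which are transparent.
So A is grammatical.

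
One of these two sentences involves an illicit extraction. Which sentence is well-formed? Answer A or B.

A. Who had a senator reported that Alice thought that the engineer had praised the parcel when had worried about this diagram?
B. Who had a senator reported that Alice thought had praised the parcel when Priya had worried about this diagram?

In A, the wh-phrase is extracted from inside an adjunct island (introduced by "when"), which blocks movement.
In B, the extraction path crosses only that-complement boundaries, which are transparent.
So B is grammatical.

B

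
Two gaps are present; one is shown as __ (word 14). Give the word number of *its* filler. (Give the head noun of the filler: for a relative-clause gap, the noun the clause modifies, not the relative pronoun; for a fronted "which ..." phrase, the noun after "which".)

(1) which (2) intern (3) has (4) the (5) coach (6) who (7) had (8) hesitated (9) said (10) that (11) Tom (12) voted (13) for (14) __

2

The marked gap is the object of the preposition "for" of "voted".
Its filler is the fronted wh-phrase "which intern", at word 2.
(The other dependency links word 5 to a gap after word 6.)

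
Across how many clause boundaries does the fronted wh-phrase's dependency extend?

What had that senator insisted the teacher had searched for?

"what" is extracted from the PP object of "searched".
Boundaries crossed, outermost first: [Ø] — 1 in total.

1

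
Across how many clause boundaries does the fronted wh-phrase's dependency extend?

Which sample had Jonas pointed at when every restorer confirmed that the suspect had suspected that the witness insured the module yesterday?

0

"which sample" originates inside the matrix clause — no clause boundary is crossed.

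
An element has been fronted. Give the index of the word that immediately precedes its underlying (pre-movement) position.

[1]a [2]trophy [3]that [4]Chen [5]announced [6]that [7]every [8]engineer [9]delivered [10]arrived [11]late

9

The displaced element is "a trophy" (word 2).
It is linked across 1 clause boundary (that).
It functions as the direct object of "delivered", so the gap sits immediately after word 9 ("delivered").
Base order: Chen announced that every engineer delivered a trophy.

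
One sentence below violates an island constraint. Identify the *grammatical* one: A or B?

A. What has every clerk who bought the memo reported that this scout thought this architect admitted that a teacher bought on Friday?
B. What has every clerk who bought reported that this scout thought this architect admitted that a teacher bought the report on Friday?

A

In B, the wh-phrase is extracted from inside a complex-NP island (relative clause) (introduced by "who"), which blocks movement.
In A, the extraction path crosses only that-complement boundaries, which are transparent.
So A is grammatical.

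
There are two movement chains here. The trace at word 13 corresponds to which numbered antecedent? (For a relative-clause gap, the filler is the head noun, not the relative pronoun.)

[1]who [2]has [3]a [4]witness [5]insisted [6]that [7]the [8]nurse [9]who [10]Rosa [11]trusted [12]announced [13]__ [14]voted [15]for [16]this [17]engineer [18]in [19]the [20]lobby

The marked gap is the subject of "voted".
Its filler is the fronted wh-phrase "who", at word 1.
(The other dependency links word 8 to a gap after word 11.)

1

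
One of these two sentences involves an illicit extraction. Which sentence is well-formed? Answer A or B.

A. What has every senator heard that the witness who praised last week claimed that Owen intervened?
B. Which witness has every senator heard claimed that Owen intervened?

B

In A, the wh-phrase is extracted from inside a complex-NP island (relative clause) (introduced by "who"), which blocks movement.
In B, the extraction path crosses only that-complement boundaries, which are transparent.
So B is grammatical.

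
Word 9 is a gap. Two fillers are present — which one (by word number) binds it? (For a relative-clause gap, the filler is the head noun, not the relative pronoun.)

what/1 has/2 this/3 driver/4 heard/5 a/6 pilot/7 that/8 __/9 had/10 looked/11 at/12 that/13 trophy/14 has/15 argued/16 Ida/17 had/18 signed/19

The marked gap is inside the relative clause, the subject of "looked".
Its filler is the head noun "pilot" (via "that"), at word 7.
(The other dependency links word 1 to a gap after word 19.)

7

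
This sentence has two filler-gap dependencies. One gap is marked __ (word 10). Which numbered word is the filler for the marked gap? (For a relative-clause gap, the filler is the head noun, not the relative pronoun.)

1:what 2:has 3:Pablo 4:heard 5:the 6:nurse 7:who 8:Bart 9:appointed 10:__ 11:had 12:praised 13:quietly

The marked gap is inside the relative clause, the direct object of "appointed".
Its filler is the head noun "nurse" (via "who"), at word 6.
(The other dependency links word 1 to a gap after word 12.)

6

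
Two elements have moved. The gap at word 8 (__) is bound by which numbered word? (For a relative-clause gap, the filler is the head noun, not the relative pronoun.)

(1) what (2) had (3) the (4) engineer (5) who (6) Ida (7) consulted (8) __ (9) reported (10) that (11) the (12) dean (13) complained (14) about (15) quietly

The marked gap is inside the relative clause, the direct object of "consulted".
Its filler is the head noun "engineer" (via "who"), at word 4.
(The other dependency links word 1 to a gap after word 14.)

4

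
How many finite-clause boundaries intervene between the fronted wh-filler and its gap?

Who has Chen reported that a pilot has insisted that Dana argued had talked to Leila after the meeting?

"who" is extracted from the subject of "talked".
Boundaries crossed, outermost first: [that], [that], [Ø] — 3 in total.

3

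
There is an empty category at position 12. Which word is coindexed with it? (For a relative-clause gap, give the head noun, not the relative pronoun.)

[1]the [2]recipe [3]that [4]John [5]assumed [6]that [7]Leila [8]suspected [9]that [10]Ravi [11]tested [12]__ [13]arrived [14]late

The gap at 12 is the object of "tested", inside a relative clause.
The relative pronoun is "that" (word 3); it is bound by the head noun immediately before it.
Its filler is the head noun "recipe", at word 2.

2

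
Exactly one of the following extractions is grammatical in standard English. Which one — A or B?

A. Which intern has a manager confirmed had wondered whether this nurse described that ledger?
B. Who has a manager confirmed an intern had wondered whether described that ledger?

In B, the wh-phrase is extracted from inside a wh-island (introduced by "whether"), which blocks movement.
In A, the extraction path crosses only that-complement boundaries, which are transparent.
So A is grammatical.

A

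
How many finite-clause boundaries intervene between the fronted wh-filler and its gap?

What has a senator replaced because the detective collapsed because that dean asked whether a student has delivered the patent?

0

"what" originates inside the matrix clause — no clause boundary is crossed.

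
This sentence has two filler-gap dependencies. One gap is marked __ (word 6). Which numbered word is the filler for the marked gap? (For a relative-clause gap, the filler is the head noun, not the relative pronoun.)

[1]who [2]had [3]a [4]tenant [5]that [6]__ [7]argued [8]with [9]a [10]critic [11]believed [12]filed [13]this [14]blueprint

4

The marked gap is inside the relative clause, the subject of "argued".
Its filler is the head noun "tenant" (via "that"), at word 4.
(The other dependency links word 1 to a gap after word 11.)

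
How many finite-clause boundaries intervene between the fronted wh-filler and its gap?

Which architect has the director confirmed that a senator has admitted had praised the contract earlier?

2

"which architect" is extracted from the subject of "praised".
Boundaries crossed, outermost first: [that], [Ø] — 2 in total.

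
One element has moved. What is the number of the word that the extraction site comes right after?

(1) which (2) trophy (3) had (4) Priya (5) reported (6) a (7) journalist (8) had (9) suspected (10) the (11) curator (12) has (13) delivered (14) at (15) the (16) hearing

The displaced element is "which trophy" (word 2).
It is linked across 2 clause boundaries (Ø → Ø).
It functions as the direct object of "delivered", so the gap sits immediately after word 13 ("delivered").
Base order: Priya had reported a journalist had suspected the curator has delivered which trophy at the hearing.

13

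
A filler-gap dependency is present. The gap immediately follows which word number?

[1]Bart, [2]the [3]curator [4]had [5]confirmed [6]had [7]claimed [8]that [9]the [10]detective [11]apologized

The displaced element is "Bart" (word 1).
It is linked across 1 clause boundary (Ø).
It functions as the subject of "claimed", so the gap sits immediately after word 5 ("confirmed").
Base order: The curator had confirmed Bart had claimed that the detective apologized.

5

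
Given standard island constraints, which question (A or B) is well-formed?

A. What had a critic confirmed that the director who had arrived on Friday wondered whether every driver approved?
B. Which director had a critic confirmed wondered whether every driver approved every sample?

B

In A, the wh-phrase is extracted from inside a wh-island (introduced by "whether"), which blocks movement.
In B, the extraction path crosses only that-complement boundaries, which are transparent.
So B is grammatical.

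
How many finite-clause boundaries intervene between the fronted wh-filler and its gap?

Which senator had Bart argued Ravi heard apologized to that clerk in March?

2

"which senator" is extracted from the subject of "apologized".
Boundaries crossed, outermost first: [Ø], [Ø] — 2 in total.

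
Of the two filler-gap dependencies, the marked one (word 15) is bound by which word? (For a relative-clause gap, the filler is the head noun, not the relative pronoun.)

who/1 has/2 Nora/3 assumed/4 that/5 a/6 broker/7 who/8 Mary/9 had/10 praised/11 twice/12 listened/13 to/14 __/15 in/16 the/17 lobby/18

1

The marked gap is the object of the preposition "to" of "listened".
Its filler is the fronted wh-phrase "who", at word 1.
(The other dependency links word 7 to a gap after word 11.)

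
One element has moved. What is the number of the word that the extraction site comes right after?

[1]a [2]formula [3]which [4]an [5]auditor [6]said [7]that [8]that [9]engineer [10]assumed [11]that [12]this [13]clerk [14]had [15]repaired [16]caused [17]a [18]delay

15

The displaced element is "a formula" (word 2).
It is linked across 2 clause boundaries (that → that).
It functions as the direct object of "repaired", so the gap sits immediately after word 15 ("repaired").
Base order: An auditor said that that engineer assumed that this clerk had repaired a formula.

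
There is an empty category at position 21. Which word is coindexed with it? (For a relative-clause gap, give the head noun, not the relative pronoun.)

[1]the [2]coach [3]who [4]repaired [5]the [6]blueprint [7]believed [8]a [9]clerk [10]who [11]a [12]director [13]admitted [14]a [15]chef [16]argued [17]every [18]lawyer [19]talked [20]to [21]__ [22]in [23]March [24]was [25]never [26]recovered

The gap at 21 is the prepositional object of "talked", inside a relative clause.
The relative pronoun is "who" (word 10); it is bound by the head noun immediately before it.
Its filler is the head noun "clerk", at word 9.

9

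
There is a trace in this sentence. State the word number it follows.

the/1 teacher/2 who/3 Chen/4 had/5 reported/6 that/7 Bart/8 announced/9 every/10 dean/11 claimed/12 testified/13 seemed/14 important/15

12

The displaced element is "the teacher" (word 2).
It is linked across 3 clause boundaries (that → Ø → Ø).
It functions as the subject of "testified", so the gap sits immediately after word 12 ("claimed").
Base order: Chen had reported that Bart announced every dean claimed the teacher testified.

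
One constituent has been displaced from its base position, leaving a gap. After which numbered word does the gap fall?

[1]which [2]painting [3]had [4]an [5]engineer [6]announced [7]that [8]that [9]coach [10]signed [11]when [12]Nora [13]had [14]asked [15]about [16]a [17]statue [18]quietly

10

The displaced element is "which painting" (word 2).
It is linked across 1 clause boundary (that).
It functions as the direct object of "signed", so the gap sits immediately after word 10 ("signed").
Base order: An engineer had announced that that coach signed which painting when Nora had asked about a statue quietly.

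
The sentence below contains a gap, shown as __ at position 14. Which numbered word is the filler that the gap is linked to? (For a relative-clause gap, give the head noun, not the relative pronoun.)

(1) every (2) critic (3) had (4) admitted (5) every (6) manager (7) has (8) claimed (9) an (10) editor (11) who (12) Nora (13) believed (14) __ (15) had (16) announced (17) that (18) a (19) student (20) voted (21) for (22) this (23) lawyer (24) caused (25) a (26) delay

10

The gap at 14 is the subject of "announced", inside a relative clause.
The relative pronoun is "who" (word 11); it is bound by the head noun immediately before it.
Its filler is the head noun "editor", at word 10.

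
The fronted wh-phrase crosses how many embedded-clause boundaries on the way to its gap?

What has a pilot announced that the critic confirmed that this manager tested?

2

"what" is extracted from the object of "tested".
Boundaries crossed, outermost first: [that], [that] — 2 in total.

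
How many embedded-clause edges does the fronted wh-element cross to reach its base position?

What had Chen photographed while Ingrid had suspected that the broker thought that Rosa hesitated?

0

"what" originates inside the matrix clause — no clause boundary is crossed.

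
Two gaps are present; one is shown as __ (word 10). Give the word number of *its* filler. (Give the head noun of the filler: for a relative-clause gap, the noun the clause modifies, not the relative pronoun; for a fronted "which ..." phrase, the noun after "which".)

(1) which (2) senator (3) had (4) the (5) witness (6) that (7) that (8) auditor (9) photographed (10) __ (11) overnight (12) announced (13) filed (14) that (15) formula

The marked gap is inside the relative clause, the direct object of "photographed".
Its filler is the head noun "witness" (via "that"), at word 5.
(The other dependency links word 2 to a gap after word 12.)

5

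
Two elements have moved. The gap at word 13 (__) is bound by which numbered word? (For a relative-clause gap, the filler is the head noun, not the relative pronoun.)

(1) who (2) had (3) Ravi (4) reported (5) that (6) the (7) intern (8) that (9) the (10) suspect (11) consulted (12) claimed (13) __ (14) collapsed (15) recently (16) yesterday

The marked gap is the subject of "collapsed".
Its filler is the fronted wh-phrase "who", at word 1.
(The other dependency links word 7 to a gap after word 11.)

1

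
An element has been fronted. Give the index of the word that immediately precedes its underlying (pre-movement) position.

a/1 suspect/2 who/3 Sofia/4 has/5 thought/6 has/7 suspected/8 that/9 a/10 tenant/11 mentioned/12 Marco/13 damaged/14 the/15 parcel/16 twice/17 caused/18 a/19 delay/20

6

The displaced element is "a suspect" (word 2).
It is linked across 1 clause boundary (Ø).
It functions as the subject of "suspected", so the gap sits immediately after word 6 ("thought").
Base order: Sofia has thought a suspect has suspected that a tenant mentioned Marco damaged the parcel twice.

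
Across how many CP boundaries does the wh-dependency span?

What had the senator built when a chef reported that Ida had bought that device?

"what" originates inside the matrix clause — no clause boundary is crossed.

0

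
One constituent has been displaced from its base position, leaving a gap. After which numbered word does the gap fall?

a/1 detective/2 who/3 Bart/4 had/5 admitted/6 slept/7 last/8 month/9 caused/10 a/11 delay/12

6

The displaced element is "a detective" (word 2).
It is linked across 1 clause boundary (Ø).
It functions as the subject of "slept", so the gap sits immediately after word 6 ("admitted").
Base order: Bart had admitted that a detective slept last month.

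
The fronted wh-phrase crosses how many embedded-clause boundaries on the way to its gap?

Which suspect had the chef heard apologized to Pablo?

1

"which suspect" is extracted from the subject of "apologized".
Boundaries crossed, outermost first: [Ø] — 1 in total.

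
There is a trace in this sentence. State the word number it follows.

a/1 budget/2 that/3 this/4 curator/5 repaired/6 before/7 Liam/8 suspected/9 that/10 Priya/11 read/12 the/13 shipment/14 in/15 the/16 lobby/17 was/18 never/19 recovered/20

6

The displaced element is "a budget" (word 2).
It functions as the direct object of "repaired", so the gap sits immediately after word 6 ("repaired").
Base order: This curator repaired a budget before Liam suspected that Priya read the shipment in the lobby.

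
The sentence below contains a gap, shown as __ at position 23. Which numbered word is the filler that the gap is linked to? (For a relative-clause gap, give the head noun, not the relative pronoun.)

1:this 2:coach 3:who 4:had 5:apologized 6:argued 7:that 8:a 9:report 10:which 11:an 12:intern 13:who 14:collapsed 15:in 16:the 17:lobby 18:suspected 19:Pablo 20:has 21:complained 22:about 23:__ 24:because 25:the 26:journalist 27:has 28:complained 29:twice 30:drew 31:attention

9

The gap at 23 is the prepositional object of "complained", inside a relative clause.
The relative pronoun is "which" (word 10); it is bound by the head noun immediately before it.
Its filler is the head noun "report", at word 9.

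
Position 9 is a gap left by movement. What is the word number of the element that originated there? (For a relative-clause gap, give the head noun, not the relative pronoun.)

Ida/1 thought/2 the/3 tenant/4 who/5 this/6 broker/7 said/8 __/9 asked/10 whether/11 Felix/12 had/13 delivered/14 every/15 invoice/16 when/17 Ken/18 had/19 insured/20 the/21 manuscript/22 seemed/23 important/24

The gap at 9 is the subject of "asked", inside a relative clause.
The relative pronoun is "who" (word 5); it is bound by the head noun immediately before it.
Its filler is the head noun "tenant", at word 4.

4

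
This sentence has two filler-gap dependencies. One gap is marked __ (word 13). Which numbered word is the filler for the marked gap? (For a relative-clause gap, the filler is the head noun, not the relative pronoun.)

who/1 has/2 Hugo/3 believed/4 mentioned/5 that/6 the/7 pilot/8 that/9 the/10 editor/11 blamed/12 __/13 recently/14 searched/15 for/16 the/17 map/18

The marked gap is inside the relative clause, the direct object of "blamed".
Its filler is the head noun "pilot" (via "that"), at word 8.
(The other dependency links word 1 to a gap after word 4.)

8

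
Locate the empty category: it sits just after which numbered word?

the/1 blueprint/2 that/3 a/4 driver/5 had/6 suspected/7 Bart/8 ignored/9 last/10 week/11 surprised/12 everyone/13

9

The displaced element is "the blueprint" (word 2).
It is linked across 1 clause boundary (Ø).
It functions as the direct object of "ignored", so the gap sits immediately after word 9 ("ignored").
Base order: A driver had suspected Bart ignored the blueprint last week.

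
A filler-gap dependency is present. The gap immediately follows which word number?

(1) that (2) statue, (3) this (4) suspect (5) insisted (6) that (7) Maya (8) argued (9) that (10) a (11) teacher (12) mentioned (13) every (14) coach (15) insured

The displaced element is "that statue" (word 2).
It is linked across 3 clause boundaries (that → that → Ø).
It functions as the direct object of "insured", so the gap sits immediately after word 15 ("insured").
Base order: This suspect insisted that Maya argued that a teacher mentioned every coach insured that statue.

15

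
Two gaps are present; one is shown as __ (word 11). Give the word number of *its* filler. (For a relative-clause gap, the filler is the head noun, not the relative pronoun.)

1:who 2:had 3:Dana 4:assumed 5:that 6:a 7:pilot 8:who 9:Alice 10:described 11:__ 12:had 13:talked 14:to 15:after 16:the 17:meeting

7

The marked gap is inside the relative clause, the direct object of "described".
Its filler is the head noun "pilot" (via "who"), at word 7.
(The other dependency links word 1 to a gap after word 14.)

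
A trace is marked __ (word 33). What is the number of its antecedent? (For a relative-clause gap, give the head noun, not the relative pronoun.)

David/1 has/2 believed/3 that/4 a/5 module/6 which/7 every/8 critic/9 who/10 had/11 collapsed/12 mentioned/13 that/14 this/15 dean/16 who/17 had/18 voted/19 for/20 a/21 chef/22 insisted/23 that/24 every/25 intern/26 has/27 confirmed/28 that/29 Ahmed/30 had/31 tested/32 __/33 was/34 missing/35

6

The gap at 33 is the object of "tested", inside a relative clause.
The relative pronoun is "which" (word 7); it is bound by the head noun immediately before it.
Its filler is the head noun "module", at word 6.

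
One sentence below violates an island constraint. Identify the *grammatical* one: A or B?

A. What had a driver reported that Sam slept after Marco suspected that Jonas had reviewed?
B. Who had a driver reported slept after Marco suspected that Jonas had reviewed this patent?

In A, the wh-phrase is extracted from inside an adjunct island (introduced by "after"), which blocks movement.
In B, the extraction path crosses only that-complement boundaries, which are transparent.
So B is grammatical.

B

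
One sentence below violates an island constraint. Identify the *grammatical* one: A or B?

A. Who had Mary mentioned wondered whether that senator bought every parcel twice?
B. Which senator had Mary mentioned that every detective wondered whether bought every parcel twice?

In B, the wh-phrase is extracted from inside a wh-island (introduced by "whether"), which blocks movement.
In A, the extraction path crosses only that-complement boundaries, which are transparent.
So A is grammatical.

A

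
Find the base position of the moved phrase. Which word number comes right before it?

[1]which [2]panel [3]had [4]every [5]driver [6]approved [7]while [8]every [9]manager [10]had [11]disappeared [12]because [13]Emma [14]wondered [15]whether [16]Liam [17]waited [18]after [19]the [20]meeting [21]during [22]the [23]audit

The displaced element is "which panel" (word 2).
It functions as the direct object of "approved", so the gap sits immediately after word 6 ("approved").
Base order: Every driver had approved which panel while every manager had disappeared because Emma wondered whether Liam waited after the meeting during the audit.

6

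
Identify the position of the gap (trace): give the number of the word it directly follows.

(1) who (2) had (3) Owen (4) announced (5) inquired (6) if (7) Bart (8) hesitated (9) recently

The displaced element is "who" (word 1).
It is linked across 1 clause boundary (Ø).
It functions as the subject of "inquired", so the gap sits immediately after word 4 ("announced").
Base order: Owen had announced that who inquired if Bart hesitated recently.

4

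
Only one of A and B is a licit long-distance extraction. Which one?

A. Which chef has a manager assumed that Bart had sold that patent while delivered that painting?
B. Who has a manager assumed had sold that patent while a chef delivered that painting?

B

In A, the wh-phrase is extracted from inside an adjunct island (introduced by "while"), which blocks movement.
In B, the extraction path crosses only that-complement boundaries, which are transparent.
So B is grammatical.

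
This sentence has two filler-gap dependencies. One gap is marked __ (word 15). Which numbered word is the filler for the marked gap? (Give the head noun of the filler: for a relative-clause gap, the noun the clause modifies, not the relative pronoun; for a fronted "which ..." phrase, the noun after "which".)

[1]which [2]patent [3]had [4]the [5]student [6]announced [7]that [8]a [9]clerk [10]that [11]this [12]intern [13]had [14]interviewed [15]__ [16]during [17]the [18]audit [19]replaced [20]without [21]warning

The marked gap is inside the relative clause, the direct object of "interviewed".
Its filler is the head noun "clerk" (via "that"), at word 9.
(The other dependency links word 2 to a gap after word 19.)

9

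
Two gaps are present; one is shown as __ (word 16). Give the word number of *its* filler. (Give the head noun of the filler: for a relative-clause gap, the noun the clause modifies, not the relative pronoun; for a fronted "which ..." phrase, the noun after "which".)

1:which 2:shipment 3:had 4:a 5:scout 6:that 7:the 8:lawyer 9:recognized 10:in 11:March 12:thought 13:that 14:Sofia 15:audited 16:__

2

The marked gap is the direct object of "audited".
Its filler is the fronted wh-phrase "which shipment", at word 2.
(The other dependency links word 5 to a gap after word 9.)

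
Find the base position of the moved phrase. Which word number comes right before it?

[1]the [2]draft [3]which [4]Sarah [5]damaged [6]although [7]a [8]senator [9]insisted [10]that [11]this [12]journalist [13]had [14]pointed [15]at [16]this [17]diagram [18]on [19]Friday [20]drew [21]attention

The displaced element is "the draft" (word 2).
It functions as the direct object of "damaged", so the gap sits immediately after word 5 ("damaged").
Base order: Sarah damaged the draft although a senator insisted that this journalist had pointed at this diagram on Friday.

5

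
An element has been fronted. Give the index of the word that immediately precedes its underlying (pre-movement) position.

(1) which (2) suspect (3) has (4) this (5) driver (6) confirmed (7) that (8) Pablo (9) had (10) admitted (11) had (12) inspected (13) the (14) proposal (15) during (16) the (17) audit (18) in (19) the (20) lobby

The displaced element is "which suspect" (word 2).
It is linked across 2 clause boundaries (that → Ø).
It functions as the subject of "inspected", so the gap sits immediately after word 10 ("admitted").
Base order: This driver has confirmed that Pablo had admitted that which suspect had inspected the proposal during the audit in the lobby.

10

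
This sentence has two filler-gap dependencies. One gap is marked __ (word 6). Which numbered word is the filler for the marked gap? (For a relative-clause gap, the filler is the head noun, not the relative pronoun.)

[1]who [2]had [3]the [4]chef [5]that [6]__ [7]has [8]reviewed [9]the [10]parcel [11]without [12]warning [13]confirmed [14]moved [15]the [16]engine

The marked gap is inside the relative clause, the subject of "reviewed".
Its filler is the head noun "chef" (via "that"), at word 4.
(The other dependency links word 1 to a gap after word 13.)

4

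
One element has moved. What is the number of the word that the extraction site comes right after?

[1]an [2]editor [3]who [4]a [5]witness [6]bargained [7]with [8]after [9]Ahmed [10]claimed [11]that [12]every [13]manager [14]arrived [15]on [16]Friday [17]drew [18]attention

The displaced element is "an editor" (word 2).
It functions as the object of the preposition "with" of "bargained", so the gap sits immediately after word 7 ("with").
Base order: A witness bargained with an editor after Ahmed claimed that every manager arrived on Friday.

7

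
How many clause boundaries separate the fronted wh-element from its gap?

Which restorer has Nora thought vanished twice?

"which restorer" is extracted from the subject of "vanished".
Boundaries crossed, outermost first: [Ø] — 1 in total.

1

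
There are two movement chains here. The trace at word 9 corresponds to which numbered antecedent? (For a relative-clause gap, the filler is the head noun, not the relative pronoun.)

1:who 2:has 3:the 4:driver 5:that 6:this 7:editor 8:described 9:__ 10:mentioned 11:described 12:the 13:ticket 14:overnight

The marked gap is inside the relative clause, the direct object of "described".
Its filler is the head noun "driver" (via "that"), at word 4.
(The other dependency links word 1 to a gap after word 10.)

4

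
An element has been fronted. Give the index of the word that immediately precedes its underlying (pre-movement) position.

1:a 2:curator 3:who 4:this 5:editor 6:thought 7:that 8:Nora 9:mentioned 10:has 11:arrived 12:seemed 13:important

The displaced element is "a curator" (word 2).
It is linked across 2 clause boundaries (that → Ø).
It functions as the subject of "arrived", so the gap sits immediately after word 9 ("mentioned").
Base order: This editor thought that Nora mentioned a curator has arrived.

9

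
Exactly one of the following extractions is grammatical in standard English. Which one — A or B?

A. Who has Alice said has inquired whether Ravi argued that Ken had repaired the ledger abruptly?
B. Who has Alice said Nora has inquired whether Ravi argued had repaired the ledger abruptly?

In B, the wh-phrase is extracted from inside a wh-island (introduced by "whether"), which blocks movement.
In A, the extraction path crosses only that-complement boundaries, which are transparent.
So A is grammatical.

A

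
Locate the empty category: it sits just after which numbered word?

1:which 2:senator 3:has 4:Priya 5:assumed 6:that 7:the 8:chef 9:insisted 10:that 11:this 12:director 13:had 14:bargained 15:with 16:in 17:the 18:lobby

The displaced element is "which senator" (word 2).
It is linked across 2 clause boundaries (that → that).
It functions as the object of the preposition "with" of "bargained", so the gap sits immediately after word 15 ("with").
Base order: Priya has assumed that the chef insisted that this director had bargained with which senator in the lobby.

15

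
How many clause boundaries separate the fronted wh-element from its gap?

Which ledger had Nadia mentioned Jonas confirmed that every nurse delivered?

2

"which ledger" is extracted from the object of "delivered".
Boundaries crossed, outermost first: [Ø], [that] — 2 in total.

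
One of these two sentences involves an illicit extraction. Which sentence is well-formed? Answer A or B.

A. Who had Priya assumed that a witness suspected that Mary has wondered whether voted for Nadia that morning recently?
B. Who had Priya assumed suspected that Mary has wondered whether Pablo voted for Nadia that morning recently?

In A, the wh-phrase is extracted from inside a wh-island (introduced by "whether"), which blocks movement.
In B, the extraction path crosses only that-complement boundaries, which are transparent.
So B is grammatical.

B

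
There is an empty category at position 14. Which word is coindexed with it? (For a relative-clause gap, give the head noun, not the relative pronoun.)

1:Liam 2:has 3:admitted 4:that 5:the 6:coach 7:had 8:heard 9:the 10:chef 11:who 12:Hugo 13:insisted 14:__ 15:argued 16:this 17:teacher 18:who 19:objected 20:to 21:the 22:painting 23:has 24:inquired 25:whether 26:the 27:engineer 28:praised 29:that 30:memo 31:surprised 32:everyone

10

The gap at 14 is the subject of "argued", inside a relative clause.
The relative pronoun is "who" (word 11); it is bound by the head noun immediately before it.
Its filler is the head noun "chef", at word 10.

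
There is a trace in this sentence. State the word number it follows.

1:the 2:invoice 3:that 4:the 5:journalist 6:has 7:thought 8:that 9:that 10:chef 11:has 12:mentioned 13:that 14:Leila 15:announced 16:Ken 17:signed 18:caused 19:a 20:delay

The displaced element is "the invoice" (word 2).
It is linked across 3 clause boundaries (that → that → Ø).
It functions as the direct object of "signed", so the gap sits immediately after word 17 ("signed").
Base order: The journalist has thought that that chef has mentioned that Leila announced Ken signed the invoice.

17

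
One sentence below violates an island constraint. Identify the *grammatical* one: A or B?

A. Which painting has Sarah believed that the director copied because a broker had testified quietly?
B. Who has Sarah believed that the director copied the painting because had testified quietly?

In B, the wh-phrase is extracted from inside an adjunct island (introduced by "because"), which blocks movement.
In A, the extraction path crosses only that-complement boundaries, which are transparent.
So A is grammatical.

A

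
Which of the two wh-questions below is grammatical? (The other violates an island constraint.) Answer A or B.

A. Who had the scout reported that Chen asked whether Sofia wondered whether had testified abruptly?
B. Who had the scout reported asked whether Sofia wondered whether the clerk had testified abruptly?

B

In A, the wh-phrase is extracted from inside a wh-island (introduced by "whether"), which blocks movement.
In B, the extraction path crosses only that-complement boundaries, which are transparent.
So B is grammatical.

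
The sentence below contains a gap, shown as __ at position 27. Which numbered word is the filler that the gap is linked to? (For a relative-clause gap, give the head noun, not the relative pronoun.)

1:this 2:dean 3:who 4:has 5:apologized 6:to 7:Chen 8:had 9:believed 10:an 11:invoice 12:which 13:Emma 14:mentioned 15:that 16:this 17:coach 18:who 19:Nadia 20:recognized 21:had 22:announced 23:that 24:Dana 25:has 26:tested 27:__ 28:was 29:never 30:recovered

11

The gap at 27 is the object of "tested", inside a relative clause.
The relative pronoun is "which" (word 12); it is bound by the head noun immediately before it.
Its filler is the head noun "invoice", at word 11.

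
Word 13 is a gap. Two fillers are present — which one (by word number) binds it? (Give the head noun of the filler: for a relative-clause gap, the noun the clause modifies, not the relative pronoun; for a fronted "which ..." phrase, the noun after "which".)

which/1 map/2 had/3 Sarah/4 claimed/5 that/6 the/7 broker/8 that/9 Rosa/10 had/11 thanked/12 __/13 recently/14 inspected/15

The marked gap is inside the relative clause, the direct object of "thanked".
Its filler is the head noun "broker" (via "that"), at word 8.
(The other dependency links word 2 to a gap after word 15.)

8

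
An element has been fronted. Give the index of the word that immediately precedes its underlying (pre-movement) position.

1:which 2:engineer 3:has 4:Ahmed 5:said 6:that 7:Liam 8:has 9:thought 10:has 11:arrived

9

The displaced element is "which engineer" (word 2).
It is linked across 2 clause boundaries (that → Ø).
It functions as the subject of "arrived", so the gap sits immediately after word 9 ("thought").
Base order: Ahmed has said that Liam has thought that which engineer has arrived.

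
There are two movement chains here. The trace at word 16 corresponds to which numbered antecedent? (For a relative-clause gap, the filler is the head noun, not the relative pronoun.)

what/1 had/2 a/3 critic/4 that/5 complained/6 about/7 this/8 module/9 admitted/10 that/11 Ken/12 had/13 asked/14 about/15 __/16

The marked gap is the object of the preposition "about" of "asked".
Its filler is the fronted wh-phrase "what", at word 1.
(The other dependency links word 4 to a gap after word 5.)

1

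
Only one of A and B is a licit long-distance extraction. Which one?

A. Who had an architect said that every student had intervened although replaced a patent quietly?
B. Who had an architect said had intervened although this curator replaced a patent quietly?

In A, the wh-phrase is extracted from inside an adjunct island (introduced by "although"), which blocks movement.
In B, the extraction path crosses only that-complement boundaries, which are transparent.
So B is grammatical.

B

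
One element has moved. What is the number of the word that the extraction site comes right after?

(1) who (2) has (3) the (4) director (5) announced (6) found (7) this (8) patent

5

The displaced element is "who" (word 1).
It is linked across 1 clause boundary (Ø).
It functions as the subject of "found", so the gap sits immediately after word 5 ("announced").
Base order: The director has announced that who found this patent.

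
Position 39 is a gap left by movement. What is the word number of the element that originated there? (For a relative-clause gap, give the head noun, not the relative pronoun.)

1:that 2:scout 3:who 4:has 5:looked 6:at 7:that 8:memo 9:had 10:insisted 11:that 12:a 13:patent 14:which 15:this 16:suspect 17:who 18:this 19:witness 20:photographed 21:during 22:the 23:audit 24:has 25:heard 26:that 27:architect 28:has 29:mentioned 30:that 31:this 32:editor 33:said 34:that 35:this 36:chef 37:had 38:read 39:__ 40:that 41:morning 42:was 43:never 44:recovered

The gap at 39 is the object of "read", inside a relative clause.
The relative pronoun is "which" (word 14); it is bound by the head noun immediately before it.
Its filler is the head noun "patent", at word 13.

13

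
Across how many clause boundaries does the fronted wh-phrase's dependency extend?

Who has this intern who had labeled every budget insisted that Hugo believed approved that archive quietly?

"who" is extracted from the subject of "approved".
Boundaries crossed, outermost first: [that], [Ø] — 2 in total.

2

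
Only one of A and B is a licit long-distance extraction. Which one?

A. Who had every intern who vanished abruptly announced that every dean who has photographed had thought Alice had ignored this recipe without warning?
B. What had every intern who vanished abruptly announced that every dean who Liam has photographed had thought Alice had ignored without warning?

B

In A, the wh-phrase is extracted from inside a complex-NP island (relative clause) (introduced by "who"), which blocks movement.
In B, the extraction path crosses only that-complement boundaries, which are transparent.
So B is grammatical.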